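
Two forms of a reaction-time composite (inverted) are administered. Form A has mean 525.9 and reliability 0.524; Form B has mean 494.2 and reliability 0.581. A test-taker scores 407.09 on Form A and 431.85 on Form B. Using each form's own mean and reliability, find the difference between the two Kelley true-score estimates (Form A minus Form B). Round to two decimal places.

5.67

T̂_A = 0.524(407.09) + 0.476(525.9) = 463.6436
T̂_B = 0.581(431.85) + 0.419(494.2) = 457.9746
T̂_A − T̂_B = 5.6689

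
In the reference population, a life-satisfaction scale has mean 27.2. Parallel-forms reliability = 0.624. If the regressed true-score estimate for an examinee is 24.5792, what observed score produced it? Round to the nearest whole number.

23

T̂ = ρX + (1 − ρ)μ  ⇒  X = (T̂ − (1 − ρ)μ) / ρ
X = (24.5792 − 0.376 × 27.2) / 0.624 = (24.5792 − 10.2272) / 0.624 = 14.3520 / 0.624 = 23.00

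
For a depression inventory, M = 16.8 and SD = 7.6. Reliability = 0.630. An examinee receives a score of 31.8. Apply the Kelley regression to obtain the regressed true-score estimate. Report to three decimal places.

Regress the observed score toward the mean by the unreliability: T̂ = 0.630·31.8 + 0.370·16.8 = 20.0340 + 6.2160 = 26.2500.

26.250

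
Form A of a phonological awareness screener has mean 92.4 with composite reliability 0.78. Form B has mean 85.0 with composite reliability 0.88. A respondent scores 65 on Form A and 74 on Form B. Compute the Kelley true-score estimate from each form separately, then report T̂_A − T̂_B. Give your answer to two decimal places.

T̂_A = 0.78(65) + 0.22(92.4) = 71.0280
T̂_B = 0.88(74) + 0.12(85.0) = 75.3200
T̂_A − T̂_B = -4.2920

-4.29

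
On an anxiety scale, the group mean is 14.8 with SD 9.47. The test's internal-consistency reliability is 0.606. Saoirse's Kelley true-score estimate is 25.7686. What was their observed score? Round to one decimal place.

32.9

T̂ = ρX + (1 − ρ)μ  ⇒  X = (T̂ − (1 − ρ)μ) / ρ
X = (25.7686 − 0.394 × 14.8) / 0.606 = (25.7686 − 5.8312) / 0.606 = 19.9374 / 0.606 = 32.900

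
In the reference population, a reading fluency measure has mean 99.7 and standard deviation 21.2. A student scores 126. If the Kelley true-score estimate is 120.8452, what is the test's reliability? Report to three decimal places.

T̂ = ρX + (1 − ρ)μ  ⇒  T̂ − μ = ρ(X − μ)
ρ = (T̂ − μ)/(X − μ) = (120.8452 − 99.7) / (126 − 99.7) = 21.1452 / 26.3 = 0.80400

0.804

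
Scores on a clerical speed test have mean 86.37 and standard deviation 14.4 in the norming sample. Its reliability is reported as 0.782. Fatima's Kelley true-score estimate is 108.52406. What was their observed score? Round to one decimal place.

T̂ = ρX + (1 − ρ)μ  ⇒  X = (T̂ − (1 − ρ)μ) / ρ
X = (108.52406 − 0.218 × 86.37) / 0.782 = (108.52406 − 18.82866) / 0.782 = 89.69540 / 0.782 = 114.700

114.7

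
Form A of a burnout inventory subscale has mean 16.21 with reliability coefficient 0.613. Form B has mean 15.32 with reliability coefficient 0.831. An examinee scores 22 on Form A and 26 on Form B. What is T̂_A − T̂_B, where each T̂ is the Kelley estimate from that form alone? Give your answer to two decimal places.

T̂_A = 0.613(22) + 0.387(16.21) = 19.7593
T̂_B = 0.831(26) + 0.169(15.32) = 24.1951
T̂_A − T̂_B = -4.4358

-4.44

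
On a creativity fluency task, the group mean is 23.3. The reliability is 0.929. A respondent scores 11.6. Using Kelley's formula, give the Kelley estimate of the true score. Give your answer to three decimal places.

12.431

Regress the observed score toward the mean by the unreliability: T̂ = 0.929·11.6 + 0.071·23.3 = 10.7764 + 1.6543 = 12.4307.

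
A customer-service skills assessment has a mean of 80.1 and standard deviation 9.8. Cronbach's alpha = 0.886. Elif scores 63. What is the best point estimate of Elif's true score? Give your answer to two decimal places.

T̂ = 0.886(63) + 0.114(80.1) = 55.818 + 9.1314 = 64.949 → 64.95

64.95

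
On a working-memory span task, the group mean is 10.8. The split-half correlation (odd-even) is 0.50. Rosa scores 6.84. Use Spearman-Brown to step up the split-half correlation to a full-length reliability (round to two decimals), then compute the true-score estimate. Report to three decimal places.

Spearman-Brown: ρ = 2r/(1 + r) = 2(0.50)/(1 + 0.50) = 1.000/1.50 = 0.6667 → 0.67
T̂ = ρX + (1 − ρ)μ
  = 0.67 × 6.84 + 0.33 × 10.8
  = 4.5828 + 3.564
  = 8.1468
  ≈ 8.147

8.147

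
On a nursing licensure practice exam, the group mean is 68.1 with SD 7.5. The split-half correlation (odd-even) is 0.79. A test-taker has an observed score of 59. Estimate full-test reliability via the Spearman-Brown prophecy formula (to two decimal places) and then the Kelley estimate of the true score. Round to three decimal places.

Spearman-Brown: ρ = 2r/(1 + r) = 2(0.79)/(1 + 0.79) = 1.580/1.79 = 0.8827 → 0.88
T̂ = ρX + (1 − ρ)μ
  = 0.88 × 59 + 0.12 × 68.1
  = 51.92 + 8.172
  = 60.0920
  ≈ 60.092

60.092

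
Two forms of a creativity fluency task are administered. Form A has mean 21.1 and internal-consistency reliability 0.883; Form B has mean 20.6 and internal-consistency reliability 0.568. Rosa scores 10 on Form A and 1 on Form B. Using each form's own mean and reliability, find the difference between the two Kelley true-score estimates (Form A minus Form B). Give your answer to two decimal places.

1.83

T̂_A = 0.883(10) + 0.117(21.1) = 11.2987
T̂_B = 0.568(1) + 0.432(20.6) = 9.4672
T̂_A − T̂_B = 1.8315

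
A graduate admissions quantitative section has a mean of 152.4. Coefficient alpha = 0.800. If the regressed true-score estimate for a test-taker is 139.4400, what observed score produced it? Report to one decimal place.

136.2

T̂ = ρX + (1 − ρ)μ  ⇒  X = (T̂ − (1 − ρ)μ) / ρ
X = (139.4400 − 0.200 × 152.4) / 0.800 = (139.4400 − 30.4800) / 0.800 = 108.9600 / 0.800 = 136.200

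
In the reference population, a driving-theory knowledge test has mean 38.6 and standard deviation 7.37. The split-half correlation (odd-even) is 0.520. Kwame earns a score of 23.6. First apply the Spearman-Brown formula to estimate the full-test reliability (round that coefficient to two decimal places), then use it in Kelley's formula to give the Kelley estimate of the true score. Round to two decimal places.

28.40

Spearman-Brown: ρ = 2r/(1 + r) = 2(0.520)/(1 + 0.520) = 1.0400/1.520 = 0.6842 → 0.68
Regress the observed score toward the mean by the unreliability: T̂ = 0.68·23.6 + 0.32·38.6 = 16.048 + 12.352 = 28.400.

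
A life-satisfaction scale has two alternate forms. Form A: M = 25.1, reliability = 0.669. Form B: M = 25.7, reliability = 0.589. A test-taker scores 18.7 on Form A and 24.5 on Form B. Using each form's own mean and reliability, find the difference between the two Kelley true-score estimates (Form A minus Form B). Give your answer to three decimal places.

T̂_A = 0.669(18.7) + 0.331(25.1) = 20.81840
T̂_B = 0.589(24.5) + 0.411(25.7) = 24.99320
T̂_A − T̂_B = -4.17480

-4.175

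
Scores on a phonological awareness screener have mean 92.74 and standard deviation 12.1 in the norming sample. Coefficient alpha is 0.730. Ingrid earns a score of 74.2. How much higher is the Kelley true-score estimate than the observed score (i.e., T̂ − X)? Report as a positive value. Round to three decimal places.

T̂ = ρX + (1 − ρ)μ
  = 0.730 × 74.2 + 0.270 × 92.74
  = 54.1660 + 25.03980
  = 79.20580
  ≈ 79.2058
T̂ − X = 79.2058 − 74.2 = 5.0058 → 5.006

5.006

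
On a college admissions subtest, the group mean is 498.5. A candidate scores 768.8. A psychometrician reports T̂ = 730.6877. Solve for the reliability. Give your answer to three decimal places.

T̂ = ρX + (1 − ρ)μ  ⇒  T̂ − μ = ρ(X − μ)
ρ = (T̂ − μ)/(X − μ) = (730.6877 − 498.5) / (768.8 − 498.5) = 232.1877 / 270.3 = 0.85900

0.859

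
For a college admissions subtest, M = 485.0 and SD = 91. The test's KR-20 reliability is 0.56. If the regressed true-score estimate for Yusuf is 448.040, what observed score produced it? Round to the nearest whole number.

T̂ = ρX + (1 − ρ)μ  ⇒  X = (T̂ − (1 − ρ)μ) / ρ
X = (448.040 − 0.44 × 485.0) / 0.56 = (448.040 − 213.400) / 0.56 = 234.640 / 0.56 = 419.00

419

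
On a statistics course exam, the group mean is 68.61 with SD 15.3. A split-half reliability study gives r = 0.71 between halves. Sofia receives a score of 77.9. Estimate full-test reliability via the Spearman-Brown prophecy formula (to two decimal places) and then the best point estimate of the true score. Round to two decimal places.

Spearman-Brown: ρ = 2r/(1 + r) = 2(0.71)/(1 + 0.71) = 1.420/1.71 = 0.8304 → 0.83
Kelley's formula gives T̂ = 0.83·77.9 + 0.17·68.61 = 64.657 + 11.6637 = 76.321.

76.32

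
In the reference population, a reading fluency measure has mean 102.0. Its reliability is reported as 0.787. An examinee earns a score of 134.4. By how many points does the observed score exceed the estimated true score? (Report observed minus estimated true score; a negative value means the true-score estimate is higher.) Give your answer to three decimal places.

6.901

T̂ = ρX + (1 − ρ)μ
  = 0.787 × 134.4 + 0.213 × 102.0
  = 105.7728 + 21.7260
  = 127.49880
  ≈ 127.4988
X − T̂ = 134.4 − 127.4988 = 6.9012 → 6.901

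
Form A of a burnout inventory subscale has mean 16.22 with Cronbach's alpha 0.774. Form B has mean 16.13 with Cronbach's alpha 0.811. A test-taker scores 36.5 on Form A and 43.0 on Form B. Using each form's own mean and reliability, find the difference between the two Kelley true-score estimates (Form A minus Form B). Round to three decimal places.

-6.005

T̂_A = 0.774(36.5) + 0.226(16.22) = 31.91672
T̂_B = 0.811(43.0) + 0.189(16.13) = 37.92157
T̂_A − T̂_B = -6.00485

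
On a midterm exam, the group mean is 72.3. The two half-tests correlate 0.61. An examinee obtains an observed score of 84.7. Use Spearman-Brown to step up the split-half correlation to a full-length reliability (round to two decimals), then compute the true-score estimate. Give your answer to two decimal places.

Spearman-Brown: ρ = 2r/(1 + r) = 2(0.61)/(1 + 0.61) = 1.220/1.61 = 0.7578 → 0.76
Kelley's formula gives T̂ = 0.76·84.7 + 0.24·72.3 = 64.372 + 17.352 = 81.724.

81.72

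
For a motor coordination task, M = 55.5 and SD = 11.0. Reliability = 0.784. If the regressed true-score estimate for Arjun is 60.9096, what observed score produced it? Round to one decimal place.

62.4

T̂ = ρX + (1 − ρ)μ  ⇒  X = (T̂ − (1 − ρ)μ) / ρ
X = (60.9096 − 0.216 × 55.5) / 0.784 = (60.9096 − 11.9880) / 0.784 = 48.9216 / 0.784 = 62.400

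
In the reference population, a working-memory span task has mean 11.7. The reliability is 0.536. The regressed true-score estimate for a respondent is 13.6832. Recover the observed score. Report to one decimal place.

15.4

T̂ = ρX + (1 − ρ)μ  ⇒  X = (T̂ − (1 − ρ)μ) / ρ
X = (13.6832 − 0.464 × 11.7) / 0.536 = (13.6832 − 5.4288) / 0.536 = 8.2544 / 0.536 = 15.400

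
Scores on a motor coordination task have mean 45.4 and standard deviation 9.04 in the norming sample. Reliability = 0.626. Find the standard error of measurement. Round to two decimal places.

SEM = SD · √(1 − ρ) = 9.04 × √0.374 = 9.04 × 0.6116 = 5.528

5.53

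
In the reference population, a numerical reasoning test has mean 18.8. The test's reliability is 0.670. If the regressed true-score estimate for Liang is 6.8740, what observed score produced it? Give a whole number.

1

T̂ = ρX + (1 − ρ)μ  ⇒  X = (T̂ − (1 − ρ)μ) / ρ
X = (6.8740 − 0.330 × 18.8) / 0.670 = (6.8740 − 6.2040) / 0.670 = 0.6700 / 0.670 = 1.00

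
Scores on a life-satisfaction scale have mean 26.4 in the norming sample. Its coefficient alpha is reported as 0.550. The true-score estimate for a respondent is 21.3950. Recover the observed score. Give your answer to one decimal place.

T̂ = ρX + (1 − ρ)μ  ⇒  X = (T̂ − (1 − ρ)μ) / ρ
X = (21.3950 − 0.450 × 26.4) / 0.550 = (21.3950 − 11.8800) / 0.550 = 9.5150 / 0.550 = 17.300

17.3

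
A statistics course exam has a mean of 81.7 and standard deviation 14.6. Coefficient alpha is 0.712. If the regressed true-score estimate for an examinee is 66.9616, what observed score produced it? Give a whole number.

T̂ = ρX + (1 − ρ)μ  ⇒  X = (T̂ − (1 − ρ)μ) / ρ
X = (66.9616 − 0.288 × 81.7) / 0.712 = (66.9616 − 23.5296) / 0.712 = 43.4320 / 0.712 = 61.00

61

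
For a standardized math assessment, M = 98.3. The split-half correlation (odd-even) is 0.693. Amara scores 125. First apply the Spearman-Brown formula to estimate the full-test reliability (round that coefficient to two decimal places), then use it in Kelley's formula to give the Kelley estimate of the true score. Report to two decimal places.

Spearman-Brown: ρ = 2r/(1 + r) = 2(0.693)/(1 + 0.693) = 1.3860/1.693 = 0.8187 → 0.82
T̂ = ρX + (1 − ρ)μ
  = 0.82 × 125 + 0.18 × 98.3
  = 102.50 + 17.694
  = 120.194
  ≈ 120.19

120.19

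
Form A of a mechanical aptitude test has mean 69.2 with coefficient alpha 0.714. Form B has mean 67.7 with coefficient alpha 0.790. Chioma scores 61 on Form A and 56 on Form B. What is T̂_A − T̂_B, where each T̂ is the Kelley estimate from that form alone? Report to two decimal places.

T̂_A = 0.714(61) + 0.286(69.2) = 63.3452
T̂_B = 0.790(56) + 0.210(67.7) = 58.4570
T̂_A − T̂_B = 4.8882

4.89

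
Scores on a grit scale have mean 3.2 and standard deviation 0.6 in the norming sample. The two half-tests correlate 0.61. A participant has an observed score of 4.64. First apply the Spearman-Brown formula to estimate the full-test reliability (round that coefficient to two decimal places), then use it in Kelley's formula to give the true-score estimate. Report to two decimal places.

4.29

Spearman-Brown: ρ = 2r/(1 + r) = 2(0.61)/(1 + 0.61) = 1.220/1.61 = 0.7578 → 0.76
Kelley's formula gives T̂ = 0.76·4.64 + 0.24·3.2 = 3.5264 + 0.768 = 4.294.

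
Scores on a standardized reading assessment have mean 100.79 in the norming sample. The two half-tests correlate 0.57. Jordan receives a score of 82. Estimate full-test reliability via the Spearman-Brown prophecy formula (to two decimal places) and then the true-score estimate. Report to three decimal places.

Spearman-Brown: ρ = 2r/(1 + r) = 2(0.57)/(1 + 0.57) = 1.140/1.57 = 0.7261 → 0.73
T̂ = ρX + (1 − ρ)μ
  = 0.73 × 82 + 0.27 × 100.79
  = 59.86 + 27.2133
  = 87.0733
  ≈ 87.073

87.073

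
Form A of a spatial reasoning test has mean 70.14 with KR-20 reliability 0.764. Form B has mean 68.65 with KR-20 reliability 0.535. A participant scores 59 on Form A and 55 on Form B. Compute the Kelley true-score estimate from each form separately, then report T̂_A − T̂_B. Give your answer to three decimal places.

0.282

T̂_A = 0.764(59) + 0.236(70.14) = 61.62904
T̂_B = 0.535(55) + 0.465(68.65) = 61.34725
T̂_A − T̂_B = 0.28179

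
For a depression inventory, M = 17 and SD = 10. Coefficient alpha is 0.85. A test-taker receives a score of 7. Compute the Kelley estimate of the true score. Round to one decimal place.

T̂ = ρX + (1 − ρ)μ
  = 0.85 × 7 + 0.15 × 17
  = 5.95 + 2.55
  = 8.50
  ≈ 8.5

8.5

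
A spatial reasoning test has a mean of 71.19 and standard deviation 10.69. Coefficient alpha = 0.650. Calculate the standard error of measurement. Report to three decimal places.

6.324

SEM = SD · √(1 − ρ) = 10.69 × √0.350 = 10.69 × 0.5916 = 6.3243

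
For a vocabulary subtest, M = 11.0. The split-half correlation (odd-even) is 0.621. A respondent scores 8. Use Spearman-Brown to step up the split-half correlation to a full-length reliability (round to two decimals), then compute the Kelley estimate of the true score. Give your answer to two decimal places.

Spearman-Brown: ρ = 2r/(1 + r) = 2(0.621)/(1 + 0.621) = 1.2420/1.621 = 0.7662 → 0.77
T̂ = 0.77(8) + 0.23(11.0) = 6.16 + 2.530 = 8.690 → 8.69

8.69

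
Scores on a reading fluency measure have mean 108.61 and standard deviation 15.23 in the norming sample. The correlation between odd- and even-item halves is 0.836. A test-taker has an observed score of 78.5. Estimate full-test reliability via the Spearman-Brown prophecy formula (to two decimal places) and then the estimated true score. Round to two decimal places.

Spearman-Brown: ρ = 2r/(1 + r) = 2(0.836)/(1 + 0.836) = 1.6720/1.836 = 0.9107 → 0.91
T̂ = 0.91(78.5) + 0.09(108.61) = 71.435 + 9.7749 = 81.210 → 81.21

81.21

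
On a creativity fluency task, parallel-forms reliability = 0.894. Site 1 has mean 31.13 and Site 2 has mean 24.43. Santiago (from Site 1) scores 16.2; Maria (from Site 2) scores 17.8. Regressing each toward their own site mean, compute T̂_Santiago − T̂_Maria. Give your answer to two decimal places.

-0.72

T̂_Santiago = 0.894(16.2) + 0.106(31.13) = 17.7826
T̂_Maria = 0.894(17.8) + 0.106(24.43) = 18.5028
Difference = 17.7826 − 18.5028 = -0.7202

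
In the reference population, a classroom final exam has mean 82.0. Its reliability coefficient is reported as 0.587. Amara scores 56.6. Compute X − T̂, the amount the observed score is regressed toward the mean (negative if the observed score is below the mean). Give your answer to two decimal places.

-10.49

T̂ = 0.587(56.6) + 0.413(82.0) = 33.2242 + 33.8660 = 67.0902 → 67.090
X − T̂ = 56.6 − 67.090 = -10.490 → -10.49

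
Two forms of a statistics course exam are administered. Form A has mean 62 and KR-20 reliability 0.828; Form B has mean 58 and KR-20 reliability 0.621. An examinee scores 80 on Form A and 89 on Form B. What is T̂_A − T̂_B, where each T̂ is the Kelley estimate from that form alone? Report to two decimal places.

T̂_A = 0.828(80) + 0.172(62) = 76.9040
T̂_B = 0.621(89) + 0.379(58) = 77.2510
T̂_A − T̂_B = -0.3470

-0.35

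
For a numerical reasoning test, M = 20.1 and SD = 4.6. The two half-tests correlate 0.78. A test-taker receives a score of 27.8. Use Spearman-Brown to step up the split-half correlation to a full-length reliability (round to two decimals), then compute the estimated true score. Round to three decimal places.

Spearman-Brown: ρ = 2r/(1 + r) = 2(0.78)/(1 + 0.78) = 1.560/1.78 = 0.8764 → 0.88
Kelley's formula gives T̂ = 0.88·27.8 + 0.12·20.1 = 24.464 + 2.412 = 26.8760.

26.876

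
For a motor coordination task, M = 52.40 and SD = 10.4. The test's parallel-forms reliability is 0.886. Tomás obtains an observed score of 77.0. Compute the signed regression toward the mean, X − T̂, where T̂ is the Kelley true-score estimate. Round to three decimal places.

T̂ = 0.886(77.0) + 0.114(52.40) = 68.2220 + 5.97360 = 74.19560 → 74.1956
X − T̂ = 77.0 − 74.1956 = 2.8044 → 2.804

2.804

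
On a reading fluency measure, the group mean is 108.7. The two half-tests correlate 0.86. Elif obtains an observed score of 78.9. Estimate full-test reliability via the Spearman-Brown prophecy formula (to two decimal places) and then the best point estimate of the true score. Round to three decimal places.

81.284

Spearman-Brown: ρ = 2r/(1 + r) = 2(0.86)/(1 + 0.86) = 1.720/1.86 = 0.9247 → 0.92
T̂ = ρX + (1 − ρ)μ
  = 0.92 × 78.9 + 0.08 × 108.7
  = 72.588 + 8.696
  = 81.2840
  ≈ 81.284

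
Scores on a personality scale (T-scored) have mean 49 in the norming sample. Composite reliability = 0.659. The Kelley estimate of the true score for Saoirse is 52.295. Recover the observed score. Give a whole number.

T̂ = ρX + (1 − ρ)μ  ⇒  X = (T̂ − (1 − ρ)μ) / ρ
X = (52.295 − 0.341 × 49) / 0.659 = (52.295 − 16.709) / 0.659 = 35.586 / 0.659 = 54.00

54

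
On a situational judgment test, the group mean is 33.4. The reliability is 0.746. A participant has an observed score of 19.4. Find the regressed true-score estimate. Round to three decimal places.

Regress the observed score toward the mean by the unreliability: T̂ = 0.746·19.4 + 0.254·33.4 = 14.4724 + 8.4836 = 22.9560.

22.956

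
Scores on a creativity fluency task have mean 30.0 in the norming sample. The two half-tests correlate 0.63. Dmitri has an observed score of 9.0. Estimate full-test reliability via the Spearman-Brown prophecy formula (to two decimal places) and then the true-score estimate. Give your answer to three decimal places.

13.830

Spearman-Brown: ρ = 2r/(1 + r) = 2(0.63)/(1 + 0.63) = 1.260/1.63 = 0.7730 → 0.77
T̂ = ρX + (1 − ρ)μ
  = 0.77 × 9.0 + 0.23 × 30.0
  = 6.930 + 6.900
  = 13.8300
  ≈ 13.830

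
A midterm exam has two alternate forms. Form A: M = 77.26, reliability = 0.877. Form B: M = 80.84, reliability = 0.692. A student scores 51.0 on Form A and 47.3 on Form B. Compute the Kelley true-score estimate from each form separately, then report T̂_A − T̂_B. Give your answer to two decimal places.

T̂_A = 0.877(51.0) + 0.123(77.26) = 54.2300
T̂_B = 0.692(47.3) + 0.308(80.84) = 57.6303
T̂_A − T̂_B = -3.4003

-3.40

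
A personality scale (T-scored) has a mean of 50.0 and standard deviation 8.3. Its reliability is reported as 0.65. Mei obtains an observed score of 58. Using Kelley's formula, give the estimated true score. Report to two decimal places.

Regress the observed score toward the mean by the unreliability: T̂ = 0.65·58 + 0.35·50.0 = 37.70 + 17.500 = 55.200.

55.20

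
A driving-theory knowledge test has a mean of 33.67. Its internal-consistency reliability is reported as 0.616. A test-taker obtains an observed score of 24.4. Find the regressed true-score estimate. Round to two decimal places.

27.96

T̂ = ρX + (1 − ρ)μ
  = 0.616 × 24.4 + 0.384 × 33.67
  = 15.0304 + 12.92928
  = 27.960
  ≈ 27.96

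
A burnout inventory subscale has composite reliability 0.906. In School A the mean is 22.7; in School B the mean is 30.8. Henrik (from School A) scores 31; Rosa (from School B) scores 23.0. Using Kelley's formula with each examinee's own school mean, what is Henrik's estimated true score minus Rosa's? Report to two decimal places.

6.49

T̂_Henrik = 0.906(31) + 0.094(22.7) = 30.2198
T̂_Rosa = 0.906(23.0) + 0.094(30.8) = 23.7332
Difference = 30.2198 − 23.7332 = 6.4866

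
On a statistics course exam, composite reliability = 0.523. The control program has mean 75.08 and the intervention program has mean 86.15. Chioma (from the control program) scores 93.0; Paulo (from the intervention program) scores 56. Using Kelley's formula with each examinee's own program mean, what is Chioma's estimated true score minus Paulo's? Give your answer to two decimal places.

14.07

T̂_Chioma = 0.523(93.0) + 0.477(75.08) = 84.4522
T̂_Paulo = 0.523(56) + 0.477(86.15) = 70.3816
Difference = 84.4522 − 70.3816 = 14.0706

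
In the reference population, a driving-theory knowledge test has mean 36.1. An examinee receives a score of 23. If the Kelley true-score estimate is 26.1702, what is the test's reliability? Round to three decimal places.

0.758

T̂ = ρX + (1 − ρ)μ  ⇒  T̂ − μ = ρ(X − μ)
ρ = (T̂ − μ)/(X − μ) = (26.1702 − 36.1) / (23 − 36.1) = -9.9298 / -13.1 = 0.75800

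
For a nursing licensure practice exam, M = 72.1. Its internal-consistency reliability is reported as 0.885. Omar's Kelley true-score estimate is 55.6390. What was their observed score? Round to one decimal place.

T̂ = ρX + (1 − ρ)μ  ⇒  X = (T̂ − (1 − ρ)μ) / ρ
X = (55.6390 − 0.115 × 72.1) / 0.885 = (55.6390 − 8.2915) / 0.885 = 47.3475 / 0.885 = 53.500

53.5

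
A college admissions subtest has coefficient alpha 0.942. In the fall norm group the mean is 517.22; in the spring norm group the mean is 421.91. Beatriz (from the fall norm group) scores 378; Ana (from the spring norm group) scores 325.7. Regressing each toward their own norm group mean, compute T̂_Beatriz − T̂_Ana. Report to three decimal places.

T̂_Beatriz = 0.942(378) + 0.058(517.22) = 386.07476
T̂_Ana = 0.942(325.7) + 0.058(421.91) = 331.28018
Difference = 386.07476 − 331.28018 = 54.79458

54.795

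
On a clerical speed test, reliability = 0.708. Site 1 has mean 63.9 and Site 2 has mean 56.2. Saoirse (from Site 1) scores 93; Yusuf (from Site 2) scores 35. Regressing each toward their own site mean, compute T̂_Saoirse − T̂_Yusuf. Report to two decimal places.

43.31

T̂_Saoirse = 0.708(93) + 0.292(63.9) = 84.5028
T̂_Yusuf = 0.708(35) + 0.292(56.2) = 41.1904
Difference = 84.5028 − 41.1904 = 43.3124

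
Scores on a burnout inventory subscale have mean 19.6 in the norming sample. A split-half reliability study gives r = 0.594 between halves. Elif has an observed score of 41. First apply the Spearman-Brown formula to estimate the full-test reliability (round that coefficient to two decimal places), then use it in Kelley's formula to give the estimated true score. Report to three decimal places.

35.650

Spearman-Brown: ρ = 2r/(1 + r) = 2(0.594)/(1 + 0.594) = 1.1880/1.594 = 0.7453 → 0.75
Kelley's formula gives T̂ = 0.75·41 + 0.25·19.6 = 30.75 + 4.900 = 35.6500.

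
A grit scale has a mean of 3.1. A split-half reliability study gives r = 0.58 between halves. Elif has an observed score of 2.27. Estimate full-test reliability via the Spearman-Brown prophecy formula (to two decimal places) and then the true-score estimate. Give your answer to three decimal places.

Spearman-Brown: ρ = 2r/(1 + r) = 2(0.58)/(1 + 0.58) = 1.160/1.58 = 0.7342 → 0.73
T̂ = 0.73(2.27) + 0.27(3.1) = 1.6571 + 0.837 = 2.4941 → 2.494

2.494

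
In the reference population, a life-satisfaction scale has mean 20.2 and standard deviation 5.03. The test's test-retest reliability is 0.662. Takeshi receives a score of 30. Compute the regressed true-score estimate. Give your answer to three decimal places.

Kelley's formula gives T̂ = 0.662·30 + 0.338·20.2 = 19.860 + 6.8276 = 26.6876.

26.688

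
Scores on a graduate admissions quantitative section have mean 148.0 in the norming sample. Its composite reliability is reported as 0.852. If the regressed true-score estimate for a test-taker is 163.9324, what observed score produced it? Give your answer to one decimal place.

T̂ = ρX + (1 − ρ)μ  ⇒  X = (T̂ − (1 − ρ)μ) / ρ
X = (163.9324 − 0.148 × 148.0) / 0.852 = (163.9324 − 21.9040) / 0.852 = 142.0284 / 0.852 = 166.700

166.7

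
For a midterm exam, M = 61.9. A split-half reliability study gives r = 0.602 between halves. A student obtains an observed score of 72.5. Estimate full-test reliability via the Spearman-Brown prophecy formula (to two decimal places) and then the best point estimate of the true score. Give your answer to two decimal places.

Spearman-Brown: ρ = 2r/(1 + r) = 2(0.602)/(1 + 0.602) = 1.2040/1.602 = 0.7516 → 0.75
T̂ = ρX + (1 − ρ)μ
  = 0.75 × 72.5 + 0.25 × 61.9
  = 54.375 + 15.475
  = 69.850
  ≈ 69.85

69.85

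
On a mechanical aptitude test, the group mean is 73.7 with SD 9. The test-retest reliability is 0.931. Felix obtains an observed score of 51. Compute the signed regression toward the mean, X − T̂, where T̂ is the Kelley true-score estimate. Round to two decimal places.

T̂ = ρX + (1 − ρ)μ
  = 0.931 × 51 + 0.069 × 73.7
  = 47.481 + 5.0853
  = 52.5663
  ≈ 52.566
X − T̂ = 51 − 52.566 = -1.566 → -1.57

-1.57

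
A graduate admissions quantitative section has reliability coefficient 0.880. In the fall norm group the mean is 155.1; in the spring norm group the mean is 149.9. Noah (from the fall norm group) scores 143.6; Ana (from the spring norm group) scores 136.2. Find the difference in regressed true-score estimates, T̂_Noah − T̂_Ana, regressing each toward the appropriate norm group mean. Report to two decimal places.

7.14

T̂_Noah = 0.880(143.6) + 0.120(155.1) = 144.9800
T̂_Ana = 0.880(136.2) + 0.120(149.9) = 137.8440
Difference = 144.9800 − 137.8440 = 7.1360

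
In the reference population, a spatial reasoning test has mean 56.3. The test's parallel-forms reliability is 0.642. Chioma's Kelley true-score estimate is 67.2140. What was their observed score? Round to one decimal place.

T̂ = ρX + (1 − ρ)μ  ⇒  X = (T̂ − (1 − ρ)μ) / ρ
X = (67.2140 − 0.358 × 56.3) / 0.642 = (67.2140 − 20.1554) / 0.642 = 47.0586 / 0.642 = 73.300

73.3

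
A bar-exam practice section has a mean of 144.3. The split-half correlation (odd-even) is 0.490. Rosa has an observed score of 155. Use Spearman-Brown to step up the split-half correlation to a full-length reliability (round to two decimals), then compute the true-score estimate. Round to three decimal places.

Spearman-Brown: ρ = 2r/(1 + r) = 2(0.490)/(1 + 0.490) = 0.9800/1.490 = 0.6577 → 0.66
T̂ = 0.66(155) + 0.34(144.3) = 102.30 + 49.062 = 151.3620 → 151.362

151.362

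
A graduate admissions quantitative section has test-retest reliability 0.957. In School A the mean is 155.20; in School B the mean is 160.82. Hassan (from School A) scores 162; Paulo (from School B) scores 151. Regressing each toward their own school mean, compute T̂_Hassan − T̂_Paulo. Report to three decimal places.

10.285

T̂_Hassan = 0.957(162) + 0.043(155.20) = 161.70760
T̂_Paulo = 0.957(151) + 0.043(160.82) = 151.42226
Difference = 161.70760 − 151.42226 = 10.28534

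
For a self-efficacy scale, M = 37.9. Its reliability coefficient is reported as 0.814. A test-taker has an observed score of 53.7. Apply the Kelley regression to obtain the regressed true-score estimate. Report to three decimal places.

T̂ = ρX + (1 − ρ)μ
  = 0.814 × 53.7 + 0.186 × 37.9
  = 43.7118 + 7.0494
  = 50.7612
  ≈ 50.761

50.761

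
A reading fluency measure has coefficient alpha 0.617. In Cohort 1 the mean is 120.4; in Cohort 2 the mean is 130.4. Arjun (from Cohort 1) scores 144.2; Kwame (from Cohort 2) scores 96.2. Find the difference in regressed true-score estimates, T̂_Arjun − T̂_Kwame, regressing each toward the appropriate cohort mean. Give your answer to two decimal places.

T̂_Arjun = 0.617(144.2) + 0.383(120.4) = 135.0846
T̂_Kwame = 0.617(96.2) + 0.383(130.4) = 109.2986
Difference = 135.0846 − 109.2986 = 25.7860

25.79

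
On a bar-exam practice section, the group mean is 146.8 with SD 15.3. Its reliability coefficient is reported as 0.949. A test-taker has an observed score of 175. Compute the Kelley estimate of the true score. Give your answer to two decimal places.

173.56

Regress the observed score toward the mean by the unreliability: T̂ = 0.949·175 + 0.051·146.8 = 166.075 + 7.4868 = 173.562.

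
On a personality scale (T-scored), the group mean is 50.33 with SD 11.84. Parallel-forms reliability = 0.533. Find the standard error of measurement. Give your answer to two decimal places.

SEM = SD · √(1 − ρ) = 11.84 × √0.467 = 11.84 × 0.6834 = 8.091

8.09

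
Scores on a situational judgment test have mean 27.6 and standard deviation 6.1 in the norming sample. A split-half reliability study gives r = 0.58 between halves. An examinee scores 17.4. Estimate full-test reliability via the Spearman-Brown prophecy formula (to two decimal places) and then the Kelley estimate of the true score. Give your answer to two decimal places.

Spearman-Brown: ρ = 2r/(1 + r) = 2(0.58)/(1 + 0.58) = 1.160/1.58 = 0.7342 → 0.73
T̂ = 0.73(17.4) + 0.27(27.6) = 12.702 + 7.452 = 20.154 → 20.15

20.15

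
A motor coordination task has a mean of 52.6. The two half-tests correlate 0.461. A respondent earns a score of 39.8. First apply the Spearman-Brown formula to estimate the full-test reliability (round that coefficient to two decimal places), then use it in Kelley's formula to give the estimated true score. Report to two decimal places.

44.54

Spearman-Brown: ρ = 2r/(1 + r) = 2(0.461)/(1 + 0.461) = 0.9220/1.461 = 0.6311 → 0.63
T̂ = 0.63(39.8) + 0.37(52.6) = 25.074 + 19.462 = 44.536 → 44.54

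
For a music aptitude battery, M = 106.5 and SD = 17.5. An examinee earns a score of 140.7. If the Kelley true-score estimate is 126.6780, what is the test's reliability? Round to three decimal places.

T̂ = ρX + (1 − ρ)μ  ⇒  T̂ − μ = ρ(X − μ)
ρ = (T̂ − μ)/(X − μ) = (126.6780 − 106.5) / (140.7 − 106.5) = 20.1780 / 34.2 = 0.59000

0.590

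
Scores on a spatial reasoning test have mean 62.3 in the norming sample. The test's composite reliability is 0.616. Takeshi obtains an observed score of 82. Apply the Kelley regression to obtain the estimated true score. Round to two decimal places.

74.44

T̂ = ρX + (1 − ρ)μ
  = 0.616 × 82 + 0.384 × 62.3
  = 50.512 + 23.9232
  = 74.435
  ≈ 74.44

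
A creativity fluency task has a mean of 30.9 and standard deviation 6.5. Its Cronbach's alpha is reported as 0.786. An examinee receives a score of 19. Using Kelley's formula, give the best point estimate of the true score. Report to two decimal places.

21.55

T̂ = 0.786(19) + 0.214(30.9) = 14.934 + 6.6126 = 21.547 → 21.55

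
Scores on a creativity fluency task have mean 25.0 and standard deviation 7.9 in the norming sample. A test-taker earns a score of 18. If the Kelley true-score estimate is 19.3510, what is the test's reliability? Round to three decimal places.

T̂ = ρX + (1 − ρ)μ  ⇒  T̂ − μ = ρ(X − μ)
ρ = (T̂ − μ)/(X − μ) = (19.3510 − 25.0) / (18 − 25.0) = -5.6490 / -7.0 = 0.80700

0.807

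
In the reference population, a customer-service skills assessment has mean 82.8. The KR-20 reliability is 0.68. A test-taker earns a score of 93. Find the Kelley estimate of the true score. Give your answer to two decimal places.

89.74

T̂ = 0.68(93) + 0.32(82.8) = 63.24 + 26.496 = 89.736 → 89.74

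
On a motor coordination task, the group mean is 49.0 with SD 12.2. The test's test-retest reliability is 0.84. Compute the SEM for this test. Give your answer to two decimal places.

4.88

SEM = SD · √(1 − ρ) = 12.2 × √0.16 = 12.2 × 0.4000 = 4.880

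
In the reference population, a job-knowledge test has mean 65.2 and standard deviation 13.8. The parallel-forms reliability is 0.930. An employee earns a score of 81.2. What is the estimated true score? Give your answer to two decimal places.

Weight the observed score by reliability and the mean by (1 − reliability): T̂ = 0.930·81.2 + 0.070·65.2 = 75.5160 + 4.5640 = 80.080.

80.08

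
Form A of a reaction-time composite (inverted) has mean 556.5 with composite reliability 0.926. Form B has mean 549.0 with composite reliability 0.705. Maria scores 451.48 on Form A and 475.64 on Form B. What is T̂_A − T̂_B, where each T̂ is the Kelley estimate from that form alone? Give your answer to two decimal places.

T̂_A = 0.926(451.48) + 0.074(556.5) = 459.2515
T̂_B = 0.705(475.64) + 0.295(549.0) = 497.2812
T̂_A − T̂_B = -38.0297

-38.03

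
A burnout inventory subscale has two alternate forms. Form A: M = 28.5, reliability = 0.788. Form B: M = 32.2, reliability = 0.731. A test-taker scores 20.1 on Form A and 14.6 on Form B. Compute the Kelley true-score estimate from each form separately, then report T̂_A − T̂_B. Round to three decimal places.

T̂_A = 0.788(20.1) + 0.212(28.5) = 21.88080
T̂_B = 0.731(14.6) + 0.269(32.2) = 19.33440
T̂_A − T̂_B = 2.54640

2.546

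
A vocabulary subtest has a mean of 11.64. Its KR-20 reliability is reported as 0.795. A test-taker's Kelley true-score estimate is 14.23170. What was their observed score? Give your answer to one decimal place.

T̂ = ρX + (1 − ρ)μ  ⇒  X = (T̂ − (1 − ρ)μ) / ρ
X = (14.23170 − 0.205 × 11.64) / 0.795 = (14.23170 − 2.38620) / 0.795 = 11.84550 / 0.795 = 14.900

14.9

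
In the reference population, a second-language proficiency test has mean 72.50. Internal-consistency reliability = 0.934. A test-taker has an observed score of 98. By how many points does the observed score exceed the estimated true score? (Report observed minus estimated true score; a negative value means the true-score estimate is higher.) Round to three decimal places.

Weight the observed score by reliability and the mean by (1 − reliability): T̂ = 0.934·98 + 0.066·72.50 = 91.532 + 4.78500 = 96.31700.
X − T̂ = 98 − 96.3170 = 1.6830 → 1.683

1.683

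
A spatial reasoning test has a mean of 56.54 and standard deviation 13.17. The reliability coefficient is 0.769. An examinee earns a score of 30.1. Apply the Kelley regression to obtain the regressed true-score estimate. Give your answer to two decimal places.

T̂ = 0.769(30.1) + 0.231(56.54) = 23.1469 + 13.06074 = 36.208 → 36.21

36.21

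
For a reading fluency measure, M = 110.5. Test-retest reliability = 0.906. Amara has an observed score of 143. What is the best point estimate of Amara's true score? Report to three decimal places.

139.945

T̂ = ρX + (1 − ρ)μ
  = 0.906 × 143 + 0.094 × 110.5
  = 129.558 + 10.3870
  = 139.9450
  ≈ 139.945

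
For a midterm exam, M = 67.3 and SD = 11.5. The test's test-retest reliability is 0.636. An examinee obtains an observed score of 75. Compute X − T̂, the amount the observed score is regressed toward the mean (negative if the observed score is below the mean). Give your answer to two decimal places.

2.80

T̂ = 0.636(75) + 0.364(67.3) = 47.700 + 24.4972 = 72.1972 → 72.197
X − T̂ = 75 − 72.197 = 2.803 → 2.80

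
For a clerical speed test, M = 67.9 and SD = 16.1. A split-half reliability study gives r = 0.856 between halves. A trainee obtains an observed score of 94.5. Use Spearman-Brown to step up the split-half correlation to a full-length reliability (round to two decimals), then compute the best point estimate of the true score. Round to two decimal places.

Spearman-Brown: ρ = 2r/(1 + r) = 2(0.856)/(1 + 0.856) = 1.7120/1.856 = 0.9224 → 0.92
T̂ = 0.92(94.5) + 0.08(67.9) = 86.940 + 5.432 = 92.372 → 92.37

92.37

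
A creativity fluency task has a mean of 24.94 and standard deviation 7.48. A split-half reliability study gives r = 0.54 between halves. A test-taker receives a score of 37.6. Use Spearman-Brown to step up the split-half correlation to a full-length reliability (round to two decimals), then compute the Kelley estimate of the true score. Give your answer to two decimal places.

Spearman-Brown: ρ = 2r/(1 + r) = 2(0.54)/(1 + 0.54) = 1.080/1.54 = 0.7013 → 0.70
T̂ = 0.70(37.6) + 0.30(24.94) = 26.320 + 7.4820 = 33.802 → 33.80

33.80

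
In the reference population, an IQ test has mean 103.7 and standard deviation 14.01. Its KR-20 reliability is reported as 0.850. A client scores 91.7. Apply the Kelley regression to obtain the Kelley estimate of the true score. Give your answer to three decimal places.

T̂ = 0.850(91.7) + 0.150(103.7) = 77.9450 + 15.5550 = 93.5000 → 93.500

93.500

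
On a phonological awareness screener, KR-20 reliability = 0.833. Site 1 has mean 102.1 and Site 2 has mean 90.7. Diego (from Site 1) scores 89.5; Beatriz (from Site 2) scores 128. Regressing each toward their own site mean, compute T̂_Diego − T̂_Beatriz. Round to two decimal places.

T̂_Diego = 0.833(89.5) + 0.167(102.1) = 91.6042
T̂_Beatriz = 0.833(128) + 0.167(90.7) = 121.7709
Difference = 91.6042 − 121.7709 = -30.1667

-30.17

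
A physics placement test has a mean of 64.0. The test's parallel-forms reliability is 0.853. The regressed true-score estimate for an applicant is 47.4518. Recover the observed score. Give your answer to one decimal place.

T̂ = ρX + (1 − ρ)μ  ⇒  X = (T̂ − (1 − ρ)μ) / ρ
X = (47.4518 − 0.147 × 64.0) / 0.853 = (47.4518 − 9.4080) / 0.853 = 38.0438 / 0.853 = 44.600

44.6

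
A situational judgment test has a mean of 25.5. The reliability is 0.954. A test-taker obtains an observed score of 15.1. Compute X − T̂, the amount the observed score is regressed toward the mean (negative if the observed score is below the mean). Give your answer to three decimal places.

-0.478

Weight the observed score by reliability and the mean by (1 − reliability): T̂ = 0.954·15.1 + 0.046·25.5 = 14.4054 + 1.1730 = 15.57840.
X − T̂ = 15.1 − 15.5784 = -0.4784 → -0.478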